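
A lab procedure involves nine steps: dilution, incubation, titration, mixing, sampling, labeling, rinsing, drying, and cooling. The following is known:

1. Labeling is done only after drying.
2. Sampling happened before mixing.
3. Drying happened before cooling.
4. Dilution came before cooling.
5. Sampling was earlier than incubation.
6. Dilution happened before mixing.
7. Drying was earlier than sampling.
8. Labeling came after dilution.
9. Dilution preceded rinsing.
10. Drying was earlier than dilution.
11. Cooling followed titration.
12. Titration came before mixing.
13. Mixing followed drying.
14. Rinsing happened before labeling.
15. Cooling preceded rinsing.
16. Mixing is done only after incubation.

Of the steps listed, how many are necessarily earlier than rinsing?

Directly stated before rinsing: cooling and dilution.
Drying reaches rinsing via drying → dilution → rinsing.
Titration reaches rinsing via titration → cooling → rinsing.
No chain forces incubation (or any of the others) ahead of rinsing.
That's cooling, dilution, drying, and titration — 4 in all.

4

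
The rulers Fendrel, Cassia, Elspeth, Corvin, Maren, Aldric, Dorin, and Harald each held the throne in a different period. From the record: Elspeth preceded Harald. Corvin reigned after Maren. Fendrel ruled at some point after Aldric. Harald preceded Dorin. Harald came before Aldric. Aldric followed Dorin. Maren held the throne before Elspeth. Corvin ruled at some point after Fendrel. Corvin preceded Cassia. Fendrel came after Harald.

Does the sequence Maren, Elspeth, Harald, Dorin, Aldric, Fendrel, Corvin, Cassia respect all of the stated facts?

Check each stated constraint against the proposed order — e.g. Harald is ahead of Fendrel; Maren is ahead of Corvin. Every pair is in the required order; nothing is violated.

yes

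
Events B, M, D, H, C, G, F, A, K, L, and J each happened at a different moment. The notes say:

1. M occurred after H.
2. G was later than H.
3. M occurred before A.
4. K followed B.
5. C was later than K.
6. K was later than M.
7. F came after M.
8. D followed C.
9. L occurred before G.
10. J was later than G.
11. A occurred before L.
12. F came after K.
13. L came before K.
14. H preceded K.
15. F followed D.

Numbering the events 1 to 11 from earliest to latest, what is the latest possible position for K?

K must come before C, D, and F — 3 events forced after it.
Everything else can be placed before K in some valid order, so K can sit as late as position 11 − 3 = 8.

8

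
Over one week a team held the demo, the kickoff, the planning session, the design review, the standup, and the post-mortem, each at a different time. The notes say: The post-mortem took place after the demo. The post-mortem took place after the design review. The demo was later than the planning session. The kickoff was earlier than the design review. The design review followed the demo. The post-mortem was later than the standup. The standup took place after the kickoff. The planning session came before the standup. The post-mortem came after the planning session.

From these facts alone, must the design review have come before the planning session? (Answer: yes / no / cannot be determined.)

Tracing the constraints gives the planning session → the demo → the design review, so the planning session must come before the design review.
That means the design review cannot be before the planning session.

no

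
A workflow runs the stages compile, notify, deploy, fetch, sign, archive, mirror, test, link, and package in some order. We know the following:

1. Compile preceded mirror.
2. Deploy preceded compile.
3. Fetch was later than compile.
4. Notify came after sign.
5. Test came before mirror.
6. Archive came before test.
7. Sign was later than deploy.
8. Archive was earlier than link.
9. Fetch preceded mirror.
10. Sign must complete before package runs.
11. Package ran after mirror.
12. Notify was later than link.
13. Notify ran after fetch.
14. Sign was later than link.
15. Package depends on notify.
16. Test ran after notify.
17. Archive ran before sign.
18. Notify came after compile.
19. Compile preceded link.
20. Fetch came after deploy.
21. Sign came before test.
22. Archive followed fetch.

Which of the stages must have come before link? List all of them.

Directly stated before link: archive and compile.
Deploy reaches link via deploy → compile → link.
Fetch reaches link via fetch → archive → link.
No chain forces sign (or any of the others) ahead of link.

archive, compile, deploy, fetch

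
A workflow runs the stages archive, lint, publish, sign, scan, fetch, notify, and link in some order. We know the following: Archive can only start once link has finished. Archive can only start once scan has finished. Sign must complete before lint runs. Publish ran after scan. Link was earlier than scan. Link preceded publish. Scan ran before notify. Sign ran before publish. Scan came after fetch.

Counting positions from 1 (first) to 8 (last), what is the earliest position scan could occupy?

3

Fetch and link must both come before scan — 2 forced predecessors.
Nothing else is forced ahead of scan, so its earliest slot is position 2 + 1 = 3.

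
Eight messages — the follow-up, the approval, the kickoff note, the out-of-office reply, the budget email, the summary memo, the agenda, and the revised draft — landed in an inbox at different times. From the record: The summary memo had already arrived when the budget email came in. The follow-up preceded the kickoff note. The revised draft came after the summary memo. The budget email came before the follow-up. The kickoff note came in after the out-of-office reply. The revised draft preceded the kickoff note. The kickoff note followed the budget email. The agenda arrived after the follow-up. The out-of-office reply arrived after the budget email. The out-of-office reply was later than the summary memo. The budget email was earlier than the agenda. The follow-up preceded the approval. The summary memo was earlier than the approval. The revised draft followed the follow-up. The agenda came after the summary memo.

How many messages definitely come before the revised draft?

Directly stated before the revised draft: the follow-up and the summary memo.
The budget email reaches the revised draft via the budget email → the follow-up → the revised draft.
No chain forces the approval (or any of the others) ahead of the revised draft.
That's the budget email, the follow-up, and the summary memo — 3 in all.

3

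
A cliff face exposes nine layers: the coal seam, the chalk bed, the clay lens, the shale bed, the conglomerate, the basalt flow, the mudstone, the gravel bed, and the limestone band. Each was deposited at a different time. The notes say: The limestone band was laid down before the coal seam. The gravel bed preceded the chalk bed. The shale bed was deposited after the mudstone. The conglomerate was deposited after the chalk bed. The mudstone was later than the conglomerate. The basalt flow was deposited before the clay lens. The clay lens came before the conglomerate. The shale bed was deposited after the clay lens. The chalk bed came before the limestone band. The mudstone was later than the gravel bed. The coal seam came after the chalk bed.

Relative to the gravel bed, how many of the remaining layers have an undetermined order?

2

Forced after the gravel bed: the chalk bed, the coal seam, the conglomerate, the limestone band, the mudstone, and the shale bed.
That leaves the basalt flow and the clay lens with no forced order relative to the gravel bed — 2.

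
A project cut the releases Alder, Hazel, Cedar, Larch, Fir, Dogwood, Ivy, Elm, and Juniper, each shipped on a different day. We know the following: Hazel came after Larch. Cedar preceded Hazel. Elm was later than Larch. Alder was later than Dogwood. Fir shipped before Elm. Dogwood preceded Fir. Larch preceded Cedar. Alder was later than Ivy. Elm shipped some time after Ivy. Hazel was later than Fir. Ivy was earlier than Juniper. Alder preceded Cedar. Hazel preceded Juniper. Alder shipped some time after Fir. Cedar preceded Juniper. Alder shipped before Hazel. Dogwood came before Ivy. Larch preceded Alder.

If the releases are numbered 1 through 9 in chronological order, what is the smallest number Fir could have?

Dogwood must come before Fir — 1 forced predecessor.
Nothing else is forced ahead of Fir, so its earliest slot is position 1 + 1 = 2.

2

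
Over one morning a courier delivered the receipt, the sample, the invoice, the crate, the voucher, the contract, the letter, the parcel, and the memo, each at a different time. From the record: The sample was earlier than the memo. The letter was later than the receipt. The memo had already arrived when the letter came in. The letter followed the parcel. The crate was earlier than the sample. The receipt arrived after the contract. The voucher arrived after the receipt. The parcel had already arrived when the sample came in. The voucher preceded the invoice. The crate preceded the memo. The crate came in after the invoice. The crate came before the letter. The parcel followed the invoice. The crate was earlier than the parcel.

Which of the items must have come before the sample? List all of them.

Directly stated before the sample: the crate and the parcel.
The contract reaches the sample via the contract → the receipt → the voucher → the invoice → the crate → the sample.
The invoice reaches the sample via the invoice → the crate → the sample.
The receipt reaches the sample via the receipt → the voucher → the invoice → the crate → the sample.
Likewise the voucher reaches the sample by chaining the stated constraints.

the contract, the crate, the invoice, the parcel, the receipt, the voucher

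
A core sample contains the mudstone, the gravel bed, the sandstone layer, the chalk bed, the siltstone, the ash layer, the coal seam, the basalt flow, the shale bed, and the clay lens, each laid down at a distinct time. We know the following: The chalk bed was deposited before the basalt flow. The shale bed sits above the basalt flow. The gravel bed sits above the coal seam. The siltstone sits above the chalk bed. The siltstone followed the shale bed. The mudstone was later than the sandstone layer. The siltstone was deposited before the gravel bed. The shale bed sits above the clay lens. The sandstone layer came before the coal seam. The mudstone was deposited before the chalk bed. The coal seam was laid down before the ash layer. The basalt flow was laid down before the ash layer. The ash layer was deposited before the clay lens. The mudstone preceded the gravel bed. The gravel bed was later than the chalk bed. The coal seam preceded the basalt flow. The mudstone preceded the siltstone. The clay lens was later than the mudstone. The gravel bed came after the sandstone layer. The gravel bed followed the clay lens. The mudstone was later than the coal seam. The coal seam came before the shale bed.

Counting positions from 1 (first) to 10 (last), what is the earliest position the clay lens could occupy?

7

The ash layer, the basalt flow, the chalk bed, the coal seam, the mudstone, and the sandstone layer must all come before the clay lens — 6 forced predecessors.
Nothing else is forced ahead of the clay lens, so its earliest slot is position 6 + 1 = 7.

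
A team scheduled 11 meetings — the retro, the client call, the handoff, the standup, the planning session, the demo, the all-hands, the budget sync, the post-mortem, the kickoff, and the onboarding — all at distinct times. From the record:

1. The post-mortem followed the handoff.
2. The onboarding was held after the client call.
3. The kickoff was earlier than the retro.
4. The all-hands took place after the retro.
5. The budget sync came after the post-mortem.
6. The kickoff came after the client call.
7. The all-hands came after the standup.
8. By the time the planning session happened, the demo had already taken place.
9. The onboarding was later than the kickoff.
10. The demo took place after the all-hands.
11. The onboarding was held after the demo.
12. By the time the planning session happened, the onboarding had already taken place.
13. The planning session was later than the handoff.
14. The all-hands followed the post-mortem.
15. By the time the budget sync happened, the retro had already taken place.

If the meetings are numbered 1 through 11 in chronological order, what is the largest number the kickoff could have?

The kickoff must come before the all-hands, the budget sync, the demo, the onboarding, the planning session, and the retro — 6 meetings forced after it.
Everything else can be placed before the kickoff in some valid order, so the kickoff can sit as late as position 11 − 6 = 5.

5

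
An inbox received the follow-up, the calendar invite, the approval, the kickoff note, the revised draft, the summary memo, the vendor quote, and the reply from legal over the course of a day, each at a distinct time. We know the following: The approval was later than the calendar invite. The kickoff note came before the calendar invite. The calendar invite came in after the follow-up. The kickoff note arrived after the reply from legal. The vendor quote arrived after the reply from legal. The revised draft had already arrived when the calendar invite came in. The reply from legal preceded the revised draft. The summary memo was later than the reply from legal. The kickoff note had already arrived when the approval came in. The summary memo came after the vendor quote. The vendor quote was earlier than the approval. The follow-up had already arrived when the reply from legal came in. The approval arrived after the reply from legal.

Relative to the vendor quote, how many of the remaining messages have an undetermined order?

3

Forced before the vendor quote: the follow-up and the reply from legal; forced after the vendor quote: the approval and the summary memo.
That leaves the calendar invite, the kickoff note, and the revised draft with no forced order relative to the vendor quote — 3.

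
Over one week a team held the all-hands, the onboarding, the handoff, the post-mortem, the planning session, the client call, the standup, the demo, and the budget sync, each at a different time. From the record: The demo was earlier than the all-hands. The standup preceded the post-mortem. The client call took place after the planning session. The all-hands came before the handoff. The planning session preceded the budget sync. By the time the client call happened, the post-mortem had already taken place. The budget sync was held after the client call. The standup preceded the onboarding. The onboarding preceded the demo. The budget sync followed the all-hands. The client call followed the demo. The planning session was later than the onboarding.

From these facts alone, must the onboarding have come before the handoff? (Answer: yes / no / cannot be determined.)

yes

Chain the constraints: the onboarding → the demo → the all-hands → the handoff. Each link is directly stated, so the onboarding comes before the handoff.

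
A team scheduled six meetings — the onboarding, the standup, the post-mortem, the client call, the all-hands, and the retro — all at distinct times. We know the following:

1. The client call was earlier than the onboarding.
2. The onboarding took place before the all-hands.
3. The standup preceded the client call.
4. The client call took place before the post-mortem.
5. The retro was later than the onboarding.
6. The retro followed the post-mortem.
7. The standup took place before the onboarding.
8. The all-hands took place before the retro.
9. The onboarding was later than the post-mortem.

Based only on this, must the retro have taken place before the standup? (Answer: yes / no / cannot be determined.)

Tracing the constraints gives the standup → the onboarding → the retro, so the standup must come before the retro.
That means the retro cannot be before the standup.

no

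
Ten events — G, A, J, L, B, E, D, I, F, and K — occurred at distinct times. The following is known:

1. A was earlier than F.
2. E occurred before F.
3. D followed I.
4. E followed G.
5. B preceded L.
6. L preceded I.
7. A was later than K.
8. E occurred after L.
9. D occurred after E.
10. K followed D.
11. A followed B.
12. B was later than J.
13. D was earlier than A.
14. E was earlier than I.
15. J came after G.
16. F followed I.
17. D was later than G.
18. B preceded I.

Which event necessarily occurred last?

Every other event has a chain of constraints placing it before F, so F is last.

F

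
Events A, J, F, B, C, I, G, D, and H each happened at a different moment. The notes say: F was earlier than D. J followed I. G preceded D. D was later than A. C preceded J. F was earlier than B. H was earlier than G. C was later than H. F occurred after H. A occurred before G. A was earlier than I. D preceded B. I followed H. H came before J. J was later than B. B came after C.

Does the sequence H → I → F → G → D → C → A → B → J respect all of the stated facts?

The constraints require A before G, but in the proposed sequence G appears ahead of A. That one violation is enough.

no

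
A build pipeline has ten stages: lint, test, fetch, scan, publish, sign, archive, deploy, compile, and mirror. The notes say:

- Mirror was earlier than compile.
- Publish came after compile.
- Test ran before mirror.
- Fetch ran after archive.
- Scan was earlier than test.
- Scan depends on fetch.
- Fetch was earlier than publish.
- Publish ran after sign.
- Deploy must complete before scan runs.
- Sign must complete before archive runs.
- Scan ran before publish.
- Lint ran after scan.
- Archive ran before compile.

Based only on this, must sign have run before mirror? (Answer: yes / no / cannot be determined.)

yes

Chain the constraints: sign → archive → fetch → scan → test → mirror. Each link is directly stated, so sign comes before mirror.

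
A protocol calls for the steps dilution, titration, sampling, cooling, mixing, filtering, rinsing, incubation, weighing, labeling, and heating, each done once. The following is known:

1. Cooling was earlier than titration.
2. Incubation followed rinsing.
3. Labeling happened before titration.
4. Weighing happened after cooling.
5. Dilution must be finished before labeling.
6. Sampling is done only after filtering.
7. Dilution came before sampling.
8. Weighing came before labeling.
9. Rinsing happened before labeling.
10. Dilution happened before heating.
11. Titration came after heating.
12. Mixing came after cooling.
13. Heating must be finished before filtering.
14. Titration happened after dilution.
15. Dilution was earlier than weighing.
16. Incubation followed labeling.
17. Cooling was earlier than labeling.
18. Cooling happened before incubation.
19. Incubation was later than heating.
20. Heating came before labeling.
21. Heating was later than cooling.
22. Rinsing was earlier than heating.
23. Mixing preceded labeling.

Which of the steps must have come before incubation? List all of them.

cooling, dilution, heating, labeling, mixing, rinsing, weighing

Directly stated before incubation: cooling, heating, labeling, and rinsing.
Dilution reaches incubation via dilution → heating → incubation.
Mixing reaches incubation via mixing → labeling → incubation.
Weighing reaches incubation via weighing → labeling → incubation.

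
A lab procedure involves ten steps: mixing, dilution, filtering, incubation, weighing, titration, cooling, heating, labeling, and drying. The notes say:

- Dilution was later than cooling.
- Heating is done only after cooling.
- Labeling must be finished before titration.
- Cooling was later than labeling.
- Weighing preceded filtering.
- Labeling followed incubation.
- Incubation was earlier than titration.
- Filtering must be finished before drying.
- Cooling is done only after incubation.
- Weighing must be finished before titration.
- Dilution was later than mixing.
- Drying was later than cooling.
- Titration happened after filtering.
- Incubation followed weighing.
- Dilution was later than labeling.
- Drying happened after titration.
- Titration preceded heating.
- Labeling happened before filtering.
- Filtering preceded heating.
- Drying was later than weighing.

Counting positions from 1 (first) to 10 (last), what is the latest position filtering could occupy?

7

Filtering must come before drying, heating, and titration — 3 steps forced after it.
Everything else can be placed before filtering in some valid order, so filtering can sit as late as position 10 − 3 = 7.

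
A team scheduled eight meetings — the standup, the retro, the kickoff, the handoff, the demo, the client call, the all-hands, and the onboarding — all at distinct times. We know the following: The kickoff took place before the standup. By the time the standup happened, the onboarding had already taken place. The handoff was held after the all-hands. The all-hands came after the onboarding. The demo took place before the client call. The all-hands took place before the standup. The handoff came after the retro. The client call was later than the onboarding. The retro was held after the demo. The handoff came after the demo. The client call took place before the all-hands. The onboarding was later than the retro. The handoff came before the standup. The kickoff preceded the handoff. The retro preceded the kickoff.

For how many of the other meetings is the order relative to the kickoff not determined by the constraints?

3

Forced before the kickoff: the demo and the retro; forced after the kickoff: the handoff and the standup.
That leaves the all-hands, the client call, and the onboarding with no forced order relative to the kickoff — 3.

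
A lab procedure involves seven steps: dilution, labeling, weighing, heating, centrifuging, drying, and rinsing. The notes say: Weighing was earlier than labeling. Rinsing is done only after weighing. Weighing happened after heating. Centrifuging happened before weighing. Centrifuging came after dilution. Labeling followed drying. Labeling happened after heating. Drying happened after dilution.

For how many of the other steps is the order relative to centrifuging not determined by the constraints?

Forced before centrifuging: dilution; forced after centrifuging: labeling, rinsing, and weighing.
That leaves drying and heating with no forced order relative to centrifuging — 2.

2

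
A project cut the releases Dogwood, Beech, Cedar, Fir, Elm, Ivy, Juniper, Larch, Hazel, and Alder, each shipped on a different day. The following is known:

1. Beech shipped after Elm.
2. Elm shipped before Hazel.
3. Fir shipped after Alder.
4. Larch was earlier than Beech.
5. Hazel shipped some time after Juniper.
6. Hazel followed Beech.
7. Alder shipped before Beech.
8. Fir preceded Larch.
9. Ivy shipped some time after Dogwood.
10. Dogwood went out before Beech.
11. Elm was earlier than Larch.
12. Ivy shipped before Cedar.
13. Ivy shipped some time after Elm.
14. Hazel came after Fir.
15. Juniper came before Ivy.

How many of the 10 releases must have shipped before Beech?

Directly stated before Beech: Alder, Dogwood, Elm, and Larch.
Fir reaches Beech via Fir → Larch → Beech.
No chain forces Cedar (or any of the others) ahead of Beech.
That's Alder, Dogwood, Elm, Fir, and Larch — 5 in all.

5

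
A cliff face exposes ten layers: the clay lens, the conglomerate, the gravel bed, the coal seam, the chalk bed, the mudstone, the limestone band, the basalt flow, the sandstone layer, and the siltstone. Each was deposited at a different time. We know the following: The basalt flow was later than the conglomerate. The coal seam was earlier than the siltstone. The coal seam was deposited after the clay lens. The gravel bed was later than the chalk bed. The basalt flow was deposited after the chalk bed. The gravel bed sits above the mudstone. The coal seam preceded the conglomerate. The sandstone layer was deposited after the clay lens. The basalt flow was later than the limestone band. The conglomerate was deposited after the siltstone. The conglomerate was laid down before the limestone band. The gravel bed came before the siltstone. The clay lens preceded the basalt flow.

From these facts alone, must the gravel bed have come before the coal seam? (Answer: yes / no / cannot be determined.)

cannot be determined

No chain of stated constraints runs from the gravel bed to the coal seam, and none runs from the coal seam to the gravel bed either.
So the relative order of the gravel bed and the coal seam is not fixed by the given facts.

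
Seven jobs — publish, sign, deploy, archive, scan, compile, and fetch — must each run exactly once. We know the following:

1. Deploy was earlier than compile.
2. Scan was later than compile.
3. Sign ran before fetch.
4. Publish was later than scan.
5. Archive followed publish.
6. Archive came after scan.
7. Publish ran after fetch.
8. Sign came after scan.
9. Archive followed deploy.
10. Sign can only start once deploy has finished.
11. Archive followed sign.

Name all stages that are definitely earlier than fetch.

Directly stated before fetch: sign.
Compile reaches fetch via compile → scan → sign → fetch.
Deploy reaches fetch via deploy → sign → fetch.
Scan reaches fetch via scan → sign → fetch.
No chain forces archive (or any of the others) ahead of fetch.

compile, deploy, scan, sign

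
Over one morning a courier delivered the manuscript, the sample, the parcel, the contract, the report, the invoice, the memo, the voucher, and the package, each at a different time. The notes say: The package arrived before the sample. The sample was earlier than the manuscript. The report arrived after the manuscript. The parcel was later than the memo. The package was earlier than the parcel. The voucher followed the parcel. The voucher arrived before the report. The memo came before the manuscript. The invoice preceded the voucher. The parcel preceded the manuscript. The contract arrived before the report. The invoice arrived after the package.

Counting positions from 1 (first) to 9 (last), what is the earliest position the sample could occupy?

2

The package must come before the sample — 1 forced predecessor.
Nothing else is forced ahead of the sample, so its earliest slot is position 1 + 1 = 2.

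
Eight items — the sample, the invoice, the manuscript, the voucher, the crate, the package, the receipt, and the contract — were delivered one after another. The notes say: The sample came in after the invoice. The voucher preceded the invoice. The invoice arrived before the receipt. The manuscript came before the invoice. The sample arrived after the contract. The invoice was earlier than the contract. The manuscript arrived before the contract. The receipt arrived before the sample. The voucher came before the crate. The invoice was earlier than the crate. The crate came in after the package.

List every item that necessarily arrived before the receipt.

Directly stated before the receipt: the invoice.
The manuscript reaches the receipt via the manuscript → the invoice → the receipt.
The voucher reaches the receipt via the voucher → the invoice → the receipt.
No chain forces the package (or any of the others) ahead of the receipt.

the invoice, the manuscript, the voucher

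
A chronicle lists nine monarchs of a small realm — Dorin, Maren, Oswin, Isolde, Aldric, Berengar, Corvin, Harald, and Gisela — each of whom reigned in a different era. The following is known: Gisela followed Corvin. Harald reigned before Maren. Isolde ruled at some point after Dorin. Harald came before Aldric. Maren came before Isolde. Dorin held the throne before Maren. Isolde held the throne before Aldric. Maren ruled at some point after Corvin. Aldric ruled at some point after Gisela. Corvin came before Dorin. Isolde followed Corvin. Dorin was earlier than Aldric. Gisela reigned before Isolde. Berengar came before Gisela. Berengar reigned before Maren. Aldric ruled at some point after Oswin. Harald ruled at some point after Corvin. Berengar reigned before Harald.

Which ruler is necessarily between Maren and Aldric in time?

Tracing the constraints gives Maren → Isolde → Aldric, so Isolde sits after Maren and before Aldric.
No other ruler is forced both after Maren and before Aldric.

Isolde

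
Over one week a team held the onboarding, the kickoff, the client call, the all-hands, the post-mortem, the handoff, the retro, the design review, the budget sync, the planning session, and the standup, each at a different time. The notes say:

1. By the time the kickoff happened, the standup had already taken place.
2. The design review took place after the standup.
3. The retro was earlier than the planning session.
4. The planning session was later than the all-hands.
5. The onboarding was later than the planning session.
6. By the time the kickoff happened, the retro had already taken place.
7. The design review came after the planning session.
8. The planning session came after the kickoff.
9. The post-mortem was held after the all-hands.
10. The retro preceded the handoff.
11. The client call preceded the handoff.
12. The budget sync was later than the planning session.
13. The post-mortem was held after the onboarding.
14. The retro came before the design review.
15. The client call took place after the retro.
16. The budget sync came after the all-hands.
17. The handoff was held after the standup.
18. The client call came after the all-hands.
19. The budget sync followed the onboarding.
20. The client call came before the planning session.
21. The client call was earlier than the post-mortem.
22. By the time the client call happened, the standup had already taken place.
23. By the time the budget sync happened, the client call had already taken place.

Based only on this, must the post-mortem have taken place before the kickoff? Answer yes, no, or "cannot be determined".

Tracing the constraints gives the kickoff → the planning session → the onboarding → the post-mortem, so the kickoff must come before the post-mortem.
That means the post-mortem cannot be before the kickoff.

no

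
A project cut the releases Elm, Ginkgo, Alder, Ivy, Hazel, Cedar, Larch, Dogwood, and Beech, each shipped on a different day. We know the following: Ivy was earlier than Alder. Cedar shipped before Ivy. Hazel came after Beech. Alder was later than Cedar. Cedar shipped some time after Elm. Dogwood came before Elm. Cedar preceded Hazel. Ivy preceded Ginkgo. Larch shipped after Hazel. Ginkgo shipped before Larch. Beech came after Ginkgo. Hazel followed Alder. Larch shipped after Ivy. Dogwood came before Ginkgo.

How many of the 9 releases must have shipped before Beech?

5

Directly stated before Beech: Ginkgo.
Cedar reaches Beech via Cedar → Ivy → Ginkgo → Beech.
Dogwood reaches Beech via Dogwood → Ginkgo → Beech.
Elm reaches Beech via Elm → Cedar → Ivy → Ginkgo → Beech.
Likewise Ivy reaches Beech by chaining the stated constraints.
That's Cedar, Dogwood, Elm, Ginkgo, and Ivy — 5 in all.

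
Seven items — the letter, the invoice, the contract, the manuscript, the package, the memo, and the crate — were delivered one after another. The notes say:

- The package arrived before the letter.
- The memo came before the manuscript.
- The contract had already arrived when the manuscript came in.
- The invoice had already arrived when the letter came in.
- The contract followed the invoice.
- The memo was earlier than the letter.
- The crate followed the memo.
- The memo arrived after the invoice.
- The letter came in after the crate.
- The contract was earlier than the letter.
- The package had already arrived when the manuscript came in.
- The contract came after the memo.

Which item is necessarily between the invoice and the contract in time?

the memo

Tracing the constraints gives the invoice → the memo → the contract, so the memo sits after the invoice and before the contract.
No other item is forced both after the invoice and before the contract.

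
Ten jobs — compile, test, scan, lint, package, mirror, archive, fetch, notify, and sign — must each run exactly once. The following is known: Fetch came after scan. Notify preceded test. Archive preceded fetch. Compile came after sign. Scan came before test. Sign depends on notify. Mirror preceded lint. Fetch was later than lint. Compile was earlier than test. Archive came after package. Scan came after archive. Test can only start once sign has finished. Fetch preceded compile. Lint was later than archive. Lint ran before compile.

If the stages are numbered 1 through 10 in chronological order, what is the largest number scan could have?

Scan must come before compile, fetch, and test — 3 stages forced after it.
Everything else can be placed before scan in some valid order, so scan can sit as late as position 10 − 3 = 7.

7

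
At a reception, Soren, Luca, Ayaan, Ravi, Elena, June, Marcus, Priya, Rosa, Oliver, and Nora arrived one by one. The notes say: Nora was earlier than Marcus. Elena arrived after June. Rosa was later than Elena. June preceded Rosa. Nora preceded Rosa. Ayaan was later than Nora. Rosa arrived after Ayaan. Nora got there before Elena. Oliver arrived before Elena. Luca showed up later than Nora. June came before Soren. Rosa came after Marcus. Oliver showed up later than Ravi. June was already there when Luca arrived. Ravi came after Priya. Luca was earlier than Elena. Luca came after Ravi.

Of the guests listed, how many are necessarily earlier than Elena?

Directly stated before Elena: June, Luca, Nora, and Oliver.
Priya reaches Elena via Priya → Ravi → Luca → Elena.
Ravi reaches Elena via Ravi → Luca → Elena.
No chain forces Marcus (or any of the others) ahead of Elena.
That's June, Luca, Nora, Oliver, Priya, and Ravi — 6 in all.

6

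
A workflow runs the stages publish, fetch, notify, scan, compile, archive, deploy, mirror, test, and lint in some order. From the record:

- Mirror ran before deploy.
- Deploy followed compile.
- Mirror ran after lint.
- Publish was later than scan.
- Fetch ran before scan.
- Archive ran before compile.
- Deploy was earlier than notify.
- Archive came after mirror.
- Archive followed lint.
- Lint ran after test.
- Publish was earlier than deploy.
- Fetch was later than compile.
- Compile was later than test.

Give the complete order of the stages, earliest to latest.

test, lint, mirror, archive, compile, fetch, scan, publish, deploy, notify

The constraints fix every adjacent pair, so only one ordering works:
test → lint → mirror → archive → compile → fetch → scan → publish → deploy → notify.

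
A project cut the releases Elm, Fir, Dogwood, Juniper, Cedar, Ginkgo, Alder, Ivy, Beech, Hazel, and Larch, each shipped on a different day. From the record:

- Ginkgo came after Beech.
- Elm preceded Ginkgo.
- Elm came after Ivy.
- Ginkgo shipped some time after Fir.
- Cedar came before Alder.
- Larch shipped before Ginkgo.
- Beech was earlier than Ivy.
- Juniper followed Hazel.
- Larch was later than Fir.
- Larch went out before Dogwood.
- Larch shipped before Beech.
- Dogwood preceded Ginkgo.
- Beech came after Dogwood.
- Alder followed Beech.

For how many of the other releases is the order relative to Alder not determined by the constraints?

5

Forced before Alder: Beech, Cedar, Dogwood, Fir, and Larch.
That leaves Elm, Ginkgo, Hazel, Ivy, and Juniper with no forced order relative to Alder — 5.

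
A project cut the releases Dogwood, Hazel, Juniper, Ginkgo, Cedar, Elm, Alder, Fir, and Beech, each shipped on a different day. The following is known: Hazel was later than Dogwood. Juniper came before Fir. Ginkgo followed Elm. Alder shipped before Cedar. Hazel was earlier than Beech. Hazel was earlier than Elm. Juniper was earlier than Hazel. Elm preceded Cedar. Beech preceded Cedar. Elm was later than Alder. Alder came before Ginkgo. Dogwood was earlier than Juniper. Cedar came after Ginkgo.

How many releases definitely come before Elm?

4

Directly stated before Elm: Alder and Hazel.
Dogwood reaches Elm via Dogwood → Hazel → Elm.
Juniper reaches Elm via Juniper → Hazel → Elm.
That's Alder, Dogwood, Hazel, and Juniper — 4 in all.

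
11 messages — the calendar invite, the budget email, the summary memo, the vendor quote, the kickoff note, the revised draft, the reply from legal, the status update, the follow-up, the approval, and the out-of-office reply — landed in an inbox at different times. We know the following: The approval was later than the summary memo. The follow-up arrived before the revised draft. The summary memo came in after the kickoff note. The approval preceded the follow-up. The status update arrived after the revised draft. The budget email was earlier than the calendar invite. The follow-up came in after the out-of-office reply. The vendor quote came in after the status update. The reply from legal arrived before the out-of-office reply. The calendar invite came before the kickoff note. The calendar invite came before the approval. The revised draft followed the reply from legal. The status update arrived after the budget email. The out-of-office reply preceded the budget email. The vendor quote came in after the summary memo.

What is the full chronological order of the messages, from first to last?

the reply from legal, the out-of-office reply, the budget email, the calendar invite, the kickoff note, the summary memo, the approval, the follow-up, the revised draft, the status update, the vendor quote

The constraints fix every adjacent pair, so only one ordering works:
the reply from legal → the out-of-office reply → the budget email → the calendar invite → the kickoff note → the summary memo → the approval → the follow-up → the revised draft → the status update → the vendor quote.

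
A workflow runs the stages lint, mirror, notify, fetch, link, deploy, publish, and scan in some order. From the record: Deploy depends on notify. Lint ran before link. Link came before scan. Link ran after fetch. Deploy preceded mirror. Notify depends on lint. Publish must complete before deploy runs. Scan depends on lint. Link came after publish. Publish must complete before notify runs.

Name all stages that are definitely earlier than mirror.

deploy, lint, notify, publish

Directly stated before mirror: deploy.
Lint reaches mirror via lint → notify → deploy → mirror.
Notify reaches mirror via notify → deploy → mirror.
Publish reaches mirror via publish → deploy → mirror.
No chain forces link (or any of the others) ahead of mirror.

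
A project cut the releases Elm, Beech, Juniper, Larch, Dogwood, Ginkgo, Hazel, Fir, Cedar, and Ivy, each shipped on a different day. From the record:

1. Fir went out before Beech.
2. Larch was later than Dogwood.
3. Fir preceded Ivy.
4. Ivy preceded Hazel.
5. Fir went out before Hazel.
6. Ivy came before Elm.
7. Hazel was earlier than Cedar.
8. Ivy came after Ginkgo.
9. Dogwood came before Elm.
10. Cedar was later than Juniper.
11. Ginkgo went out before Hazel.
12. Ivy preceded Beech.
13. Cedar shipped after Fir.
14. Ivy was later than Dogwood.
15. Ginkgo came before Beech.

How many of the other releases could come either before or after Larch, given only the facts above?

8

Forced before Larch: Dogwood.
That leaves Beech, Cedar, Elm, Fir, Ginkgo, Hazel, Ivy, and Juniper with no forced order relative to Larch — 8.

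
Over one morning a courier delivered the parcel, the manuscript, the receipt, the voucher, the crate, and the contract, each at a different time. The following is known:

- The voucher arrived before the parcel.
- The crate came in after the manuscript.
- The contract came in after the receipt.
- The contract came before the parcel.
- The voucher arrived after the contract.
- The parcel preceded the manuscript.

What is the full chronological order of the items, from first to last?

the receipt, the contract, the voucher, the parcel, the manuscript, the crate

The constraints fix every adjacent pair, so only one ordering works:
the receipt → the contract → the voucher → the parcel → the manuscript → the crate.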